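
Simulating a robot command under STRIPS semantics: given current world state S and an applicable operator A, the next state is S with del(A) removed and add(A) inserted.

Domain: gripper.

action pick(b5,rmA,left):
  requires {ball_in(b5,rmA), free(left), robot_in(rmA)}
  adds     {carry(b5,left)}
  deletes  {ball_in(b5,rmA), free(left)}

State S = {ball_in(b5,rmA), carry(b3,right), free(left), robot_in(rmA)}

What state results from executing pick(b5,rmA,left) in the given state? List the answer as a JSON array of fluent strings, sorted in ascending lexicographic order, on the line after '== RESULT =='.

Progress:
  pre ⊆ S: {ball_in(b5,rmA), free(left), robot_in(rmA)} ⊆ S  — applicable
  S \ del = {carry(b3,right), robot_in(rmA)}
  ∪ add   = {carry(b3,right), carry(b5,left), robot_in(rmA)}

== RESULT ==
["carry(b3,right)", "carry(b5,left)", "robot_in(rmA)"]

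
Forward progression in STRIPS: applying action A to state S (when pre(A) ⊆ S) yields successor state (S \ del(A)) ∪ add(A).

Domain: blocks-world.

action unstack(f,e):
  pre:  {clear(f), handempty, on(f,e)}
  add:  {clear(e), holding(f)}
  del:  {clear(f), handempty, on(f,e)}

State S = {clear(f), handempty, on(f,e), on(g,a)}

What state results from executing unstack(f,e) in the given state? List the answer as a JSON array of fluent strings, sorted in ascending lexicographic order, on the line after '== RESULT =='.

Compute (S \ del) ∪ add:
  pre ⊆ S: {clear(f), handempty, on(f,e)} ⊆ S  — applicable
  S \ del = {on(g,a)}
  ∪ add   = {clear(e), holding(f), on(g,a)}

== RESULT ==
["clear(e)", "holding(f)", "on(g,a)"]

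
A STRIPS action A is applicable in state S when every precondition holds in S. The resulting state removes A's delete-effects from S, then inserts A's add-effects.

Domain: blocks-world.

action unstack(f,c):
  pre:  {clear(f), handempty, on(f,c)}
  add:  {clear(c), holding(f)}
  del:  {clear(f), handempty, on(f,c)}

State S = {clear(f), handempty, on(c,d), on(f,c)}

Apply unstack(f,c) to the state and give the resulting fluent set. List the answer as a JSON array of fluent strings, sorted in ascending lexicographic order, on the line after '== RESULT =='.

Compute (S \ del) ∪ add:
  pre ⊆ S: {clear(f), handempty, on(f,c)} ⊆ S  — applicable
  S \ del = {on(c,d)}
  ∪ add   = {clear(c), holding(f), on(c,d)}

== RESULT ==
["clear(c)", "holding(f)", "on(c,d)"]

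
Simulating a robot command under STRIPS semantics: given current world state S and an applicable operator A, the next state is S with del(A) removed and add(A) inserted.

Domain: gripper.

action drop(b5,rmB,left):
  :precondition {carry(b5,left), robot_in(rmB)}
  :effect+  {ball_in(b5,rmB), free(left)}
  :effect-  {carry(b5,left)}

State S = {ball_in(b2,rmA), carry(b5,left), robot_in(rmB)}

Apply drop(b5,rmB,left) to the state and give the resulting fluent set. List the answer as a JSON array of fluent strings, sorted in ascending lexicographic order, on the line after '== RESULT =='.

Compute (S \ del) ∪ add:
  pre ⊆ S: {carry(b5,left), robot_in(rmB)} ⊆ S  — applicable
  S \ del = {ball_in(b2,rmA), robot_in(rmB)}
  ∪ add   = {ball_in(b2,rmA), ball_in(b5,rmB), free(left), robot_in(rmB)}

== RESULT ==
["ball_in(b2,rmA)", "ball_in(b5,rmB)", "free(left)", "robot_in(rmB)"]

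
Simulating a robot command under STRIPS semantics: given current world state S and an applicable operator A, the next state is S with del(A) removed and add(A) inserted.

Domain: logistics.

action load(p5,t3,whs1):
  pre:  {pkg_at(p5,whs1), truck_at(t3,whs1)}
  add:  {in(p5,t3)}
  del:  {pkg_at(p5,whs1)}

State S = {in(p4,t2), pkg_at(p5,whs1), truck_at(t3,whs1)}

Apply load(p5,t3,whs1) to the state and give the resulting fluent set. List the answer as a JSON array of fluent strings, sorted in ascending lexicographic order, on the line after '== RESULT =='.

Compute (S \ del) ∪ add:
  pre ⊆ S: {pkg_at(p5,whs1), truck_at(t3,whs1)} ⊆ S  — applicable
  S \ del = {in(p4,t2), truck_at(t3,whs1)}
  ∪ add   = {in(p4,t2), in(p5,t3), truck_at(t3,whs1)}

== RESULT ==
["in(p4,t2)", "in(p5,t3)", "truck_at(t3,whs1)"]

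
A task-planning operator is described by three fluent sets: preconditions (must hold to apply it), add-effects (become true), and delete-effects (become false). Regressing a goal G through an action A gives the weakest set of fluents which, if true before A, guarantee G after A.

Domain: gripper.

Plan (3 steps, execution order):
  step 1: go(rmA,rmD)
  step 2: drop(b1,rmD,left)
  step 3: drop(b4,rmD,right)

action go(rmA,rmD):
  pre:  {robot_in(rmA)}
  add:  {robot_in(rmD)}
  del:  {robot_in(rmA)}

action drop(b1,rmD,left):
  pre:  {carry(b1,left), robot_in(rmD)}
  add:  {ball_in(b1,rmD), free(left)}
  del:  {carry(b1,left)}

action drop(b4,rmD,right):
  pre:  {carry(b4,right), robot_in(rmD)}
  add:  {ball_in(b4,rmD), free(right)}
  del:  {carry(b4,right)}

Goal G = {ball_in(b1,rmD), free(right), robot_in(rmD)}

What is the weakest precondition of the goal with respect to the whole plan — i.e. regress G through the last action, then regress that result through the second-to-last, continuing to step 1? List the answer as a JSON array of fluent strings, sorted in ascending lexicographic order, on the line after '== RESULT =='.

Regress step by step:
  through step 3 (drop(b4,rmD,right)): drop {free(right)}, keep {ball_in(b1,rmD), robot_in(rmD)}, require {carry(b4,right), robot_in(rmD)}
    → {ball_in(b1,rmD), carry(b4,right), robot_in(rmD)}
  through step 2 (drop(b1,rmD,left)): drop {ball_in(b1,rmD)}, keep {carry(b4,right), robot_in(rmD)}, require {carry(b1,left), robot_in(rmD)}
    → {carry(b1,left), carry(b4,right), robot_in(rmD)}
  through step 1 (go(rmA,rmD)): drop {robot_in(rmD)}, keep {carry(b1,left), carry(b4,right)}, require {robot_in(rmA)}
    → {carry(b1,left), carry(b4,right), robot_in(rmA)}

== RESULT ==
["carry(b1,left)", "carry(b4,right)", "robot_in(rmA)"]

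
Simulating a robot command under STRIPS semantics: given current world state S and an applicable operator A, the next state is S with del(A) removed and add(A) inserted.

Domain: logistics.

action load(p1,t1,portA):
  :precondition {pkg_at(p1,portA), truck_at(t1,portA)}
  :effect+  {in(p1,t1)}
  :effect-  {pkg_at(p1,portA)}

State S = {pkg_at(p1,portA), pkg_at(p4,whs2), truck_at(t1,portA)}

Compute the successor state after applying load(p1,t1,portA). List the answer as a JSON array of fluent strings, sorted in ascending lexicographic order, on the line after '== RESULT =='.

Progress:
  pre ⊆ S: {pkg_at(p1,portA), truck_at(t1,portA)} ⊆ S  — applicable
  S \ del = {pkg_at(p4,whs2), truck_at(t1,portA)}
  ∪ add   = {in(p1,t1), pkg_at(p4,whs2), truck_at(t1,portA)}

== RESULT ==
["in(p1,t1)", "pkg_at(p4,whs2)", "truck_at(t1,portA)"]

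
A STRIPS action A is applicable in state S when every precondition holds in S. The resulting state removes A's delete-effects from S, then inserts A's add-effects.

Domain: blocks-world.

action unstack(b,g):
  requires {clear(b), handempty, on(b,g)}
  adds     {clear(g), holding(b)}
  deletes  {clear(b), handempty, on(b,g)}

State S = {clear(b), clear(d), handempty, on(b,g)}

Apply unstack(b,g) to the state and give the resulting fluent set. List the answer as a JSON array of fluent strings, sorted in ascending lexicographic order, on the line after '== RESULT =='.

Compute (S \ del) ∪ add:
  pre ⊆ S: {clear(b), handempty, on(b,g)} ⊆ S  — applicable
  S \ del = {clear(d)}
  ∪ add   = {clear(d), clear(g), holding(b)}

== RESULT ==
["clear(d)", "clear(g)", "holding(b)"]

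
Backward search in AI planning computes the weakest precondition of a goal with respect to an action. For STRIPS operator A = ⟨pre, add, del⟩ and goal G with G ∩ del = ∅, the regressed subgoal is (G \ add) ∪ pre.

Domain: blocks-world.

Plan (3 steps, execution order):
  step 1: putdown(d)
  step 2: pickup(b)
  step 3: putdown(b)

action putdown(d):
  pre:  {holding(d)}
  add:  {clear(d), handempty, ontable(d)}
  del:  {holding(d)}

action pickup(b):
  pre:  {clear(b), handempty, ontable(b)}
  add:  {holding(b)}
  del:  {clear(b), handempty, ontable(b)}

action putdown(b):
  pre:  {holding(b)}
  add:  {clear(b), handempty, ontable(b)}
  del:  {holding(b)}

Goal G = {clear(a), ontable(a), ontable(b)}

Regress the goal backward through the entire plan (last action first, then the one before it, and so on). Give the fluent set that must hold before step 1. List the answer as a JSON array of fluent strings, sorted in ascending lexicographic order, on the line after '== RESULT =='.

Regress step by step:
  through step 3 (putdown(b)): drop {ontable(b)}, keep {clear(a), ontable(a)}, require {holding(b)}
    → {clear(a), holding(b), ontable(a)}
  through step 2 (pickup(b)): drop {holding(b)}, keep {clear(a), ontable(a)}, require {clear(b), handempty, ontable(b)}
    → {clear(a), clear(b), handempty, ontable(a), ontable(b)}
  through step 1 (putdown(d)): drop {handempty}, keep {clear(a), clear(b), ontable(a), ontable(b)}, require {holding(d)}
    → {clear(a), clear(b), holding(d), ontable(a), ontable(b)}

== RESULT ==
["clear(a)", "clear(b)", "holding(d)", "ontable(a)", "ontable(b)"]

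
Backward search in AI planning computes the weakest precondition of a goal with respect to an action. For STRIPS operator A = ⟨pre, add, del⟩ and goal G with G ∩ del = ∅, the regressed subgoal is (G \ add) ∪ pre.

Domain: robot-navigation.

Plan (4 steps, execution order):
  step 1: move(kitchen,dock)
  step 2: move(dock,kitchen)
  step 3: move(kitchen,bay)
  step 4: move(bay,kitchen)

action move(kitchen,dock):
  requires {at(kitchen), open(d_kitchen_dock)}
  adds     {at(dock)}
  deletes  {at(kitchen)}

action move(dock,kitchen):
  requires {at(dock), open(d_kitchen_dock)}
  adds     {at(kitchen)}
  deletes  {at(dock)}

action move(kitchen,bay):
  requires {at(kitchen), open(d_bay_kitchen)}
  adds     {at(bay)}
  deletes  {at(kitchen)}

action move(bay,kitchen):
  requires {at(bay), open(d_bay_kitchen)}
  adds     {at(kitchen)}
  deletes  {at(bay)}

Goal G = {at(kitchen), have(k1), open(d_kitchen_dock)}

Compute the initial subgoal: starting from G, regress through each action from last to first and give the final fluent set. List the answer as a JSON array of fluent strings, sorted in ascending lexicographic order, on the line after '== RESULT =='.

Regress step by step:
  through step 4 (move(bay,kitchen)): drop {at(kitchen)}, keep {have(k1), open(d_kitchen_dock)}, require {at(bay), open(d_bay_kitchen)}
    → {at(bay), have(k1), open(d_bay_kitchen), open(d_kitchen_dock)}
  through step 3 (move(kitchen,bay)): drop {at(bay)}, keep {have(k1), open(d_bay_kitchen), open(d_kitchen_dock)}, require {at(kitchen), open(d_bay_kitchen)}
    → {at(kitchen), have(k1), open(d_bay_kitchen), open(d_kitchen_dock)}
  through step 2 (move(dock,kitchen)): drop {at(kitchen)}, keep {have(k1), open(d_bay_kitchen), open(d_kitchen_dock)}, require {at(dock), open(d_kitchen_dock)}
    → {at(dock), have(k1), open(d_bay_kitchen), open(d_kitchen_dock)}
  through step 1 (move(kitchen,dock)): drop {at(dock)}, keep {have(k1), open(d_bay_kitchen), open(d_kitchen_dock)}, require {at(kitchen), open(d_kitchen_dock)}
    → {at(kitchen), have(k1), open(d_bay_kitchen), open(d_kitchen_dock)}

== RESULT ==
["at(kitchen)", "have(k1)", "open(d_bay_kitchen)", "open(d_kitchen_dock)"]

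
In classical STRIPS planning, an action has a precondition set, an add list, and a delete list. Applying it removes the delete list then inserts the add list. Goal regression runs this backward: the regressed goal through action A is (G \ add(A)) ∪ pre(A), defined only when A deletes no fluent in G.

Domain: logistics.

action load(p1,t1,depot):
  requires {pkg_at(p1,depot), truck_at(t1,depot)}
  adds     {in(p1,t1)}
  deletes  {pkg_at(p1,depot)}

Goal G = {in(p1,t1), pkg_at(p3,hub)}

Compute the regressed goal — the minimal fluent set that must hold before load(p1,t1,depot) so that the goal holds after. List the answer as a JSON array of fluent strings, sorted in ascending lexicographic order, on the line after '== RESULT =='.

Compute (G \ add) ∪ pre:
  G ∩ del = {}  (empty — regression defined)
  G \ add = {in(p1,t1), pkg_at(p3,hub)} \ {in(p1,t1)} = {pkg_at(p3,hub)}
  ∪ pre   = {pkg_at(p3,hub)} ∪ {pkg_at(p1,depot), truck_at(t1,depot)}
          = {pkg_at(p1,depot), pkg_at(p3,hub), truck_at(t1,depot)}

== RESULT ==
["pkg_at(p1,depot)", "pkg_at(p3,hub)", "truck_at(t1,depot)"]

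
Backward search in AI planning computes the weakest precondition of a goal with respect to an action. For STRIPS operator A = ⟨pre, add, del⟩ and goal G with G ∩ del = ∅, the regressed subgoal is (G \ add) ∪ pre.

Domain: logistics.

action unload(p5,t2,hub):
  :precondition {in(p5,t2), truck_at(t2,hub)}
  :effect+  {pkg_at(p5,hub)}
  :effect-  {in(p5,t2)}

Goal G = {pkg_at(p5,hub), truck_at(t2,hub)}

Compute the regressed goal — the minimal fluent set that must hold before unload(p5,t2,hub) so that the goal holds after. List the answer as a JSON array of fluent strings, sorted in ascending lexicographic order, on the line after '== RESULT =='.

Regress:
  G ∩ del = {}  (empty — regression defined)
  G \ add = {pkg_at(p5,hub), truck_at(t2,hub)} \ {pkg_at(p5,hub)} = {truck_at(t2,hub)}
  ∪ pre   = {truck_at(t2,hub)} ∪ {in(p5,t2), truck_at(t2,hub)}
          = {in(p5,t2), truck_at(t2,hub)}

== RESULT ==
["in(p5,t2)", "truck_at(t2,hub)"]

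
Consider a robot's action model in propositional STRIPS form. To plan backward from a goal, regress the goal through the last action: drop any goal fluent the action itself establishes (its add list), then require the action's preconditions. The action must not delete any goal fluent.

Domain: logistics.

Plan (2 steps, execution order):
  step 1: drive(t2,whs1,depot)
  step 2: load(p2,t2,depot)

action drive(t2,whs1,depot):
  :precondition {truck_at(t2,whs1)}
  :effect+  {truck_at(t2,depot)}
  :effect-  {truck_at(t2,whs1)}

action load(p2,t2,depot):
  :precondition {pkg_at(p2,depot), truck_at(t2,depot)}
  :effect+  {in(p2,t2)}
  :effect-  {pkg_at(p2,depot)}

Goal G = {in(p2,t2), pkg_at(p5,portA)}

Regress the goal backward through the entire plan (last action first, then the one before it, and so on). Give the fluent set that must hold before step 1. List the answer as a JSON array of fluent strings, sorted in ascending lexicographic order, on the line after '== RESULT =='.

Regress step by step:
  through step 2 (load(p2,t2,depot)): drop {in(p2,t2)}, keep {pkg_at(p5,portA)}, require {pkg_at(p2,depot), truck_at(t2,depot)}
    → {pkg_at(p2,depot), pkg_at(p5,portA), truck_at(t2,depot)}
  through step 1 (drive(t2,whs1,depot)): drop {truck_at(t2,depot)}, keep {pkg_at(p2,depot), pkg_at(p5,portA)}, require {truck_at(t2,whs1)}
    → {pkg_at(p2,depot), pkg_at(p5,portA), truck_at(t2,whs1)}

== RESULT ==
["pkg_at(p2,depot)", "pkg_at(p5,portA)", "truck_at(t2,whs1)"]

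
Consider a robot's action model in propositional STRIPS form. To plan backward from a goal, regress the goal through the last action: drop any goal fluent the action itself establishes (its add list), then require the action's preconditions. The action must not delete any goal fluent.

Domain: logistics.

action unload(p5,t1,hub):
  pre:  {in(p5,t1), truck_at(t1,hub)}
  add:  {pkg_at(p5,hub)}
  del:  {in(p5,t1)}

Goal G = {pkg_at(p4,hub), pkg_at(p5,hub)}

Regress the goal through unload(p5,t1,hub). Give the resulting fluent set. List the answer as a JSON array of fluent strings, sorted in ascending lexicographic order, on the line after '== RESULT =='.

Compute (G \ add) ∪ pre:
  G ∩ del = {}  (empty — regression defined)
  G \ add = {pkg_at(p4,hub), pkg_at(p5,hub)} \ {pkg_at(p5,hub)} = {pkg_at(p4,hub)}
  ∪ pre   = {pkg_at(p4,hub)} ∪ {in(p5,t1), truck_at(t1,hub)}
          = {in(p5,t1), pkg_at(p4,hub), truck_at(t1,hub)}

== RESULT ==
["in(p5,t1)", "pkg_at(p4,hub)", "truck_at(t1,hub)"]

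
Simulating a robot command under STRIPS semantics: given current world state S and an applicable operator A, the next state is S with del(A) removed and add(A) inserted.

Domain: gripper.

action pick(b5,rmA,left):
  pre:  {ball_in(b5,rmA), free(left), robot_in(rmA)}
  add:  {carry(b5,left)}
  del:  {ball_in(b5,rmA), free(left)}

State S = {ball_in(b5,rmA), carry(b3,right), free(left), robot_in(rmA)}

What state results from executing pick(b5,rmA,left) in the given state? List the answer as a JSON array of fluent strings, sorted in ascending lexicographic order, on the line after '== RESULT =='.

Progress:
  pre ⊆ S: {ball_in(b5,rmA), free(left), robot_in(rmA)} ⊆ S  — applicable
  S \ del = {carry(b3,right), robot_in(rmA)}
  ∪ add   = {carry(b3,right), carry(b5,left), robot_in(rmA)}

== RESULT ==
["carry(b3,right)", "carry(b5,left)", "robot_in(rmA)"]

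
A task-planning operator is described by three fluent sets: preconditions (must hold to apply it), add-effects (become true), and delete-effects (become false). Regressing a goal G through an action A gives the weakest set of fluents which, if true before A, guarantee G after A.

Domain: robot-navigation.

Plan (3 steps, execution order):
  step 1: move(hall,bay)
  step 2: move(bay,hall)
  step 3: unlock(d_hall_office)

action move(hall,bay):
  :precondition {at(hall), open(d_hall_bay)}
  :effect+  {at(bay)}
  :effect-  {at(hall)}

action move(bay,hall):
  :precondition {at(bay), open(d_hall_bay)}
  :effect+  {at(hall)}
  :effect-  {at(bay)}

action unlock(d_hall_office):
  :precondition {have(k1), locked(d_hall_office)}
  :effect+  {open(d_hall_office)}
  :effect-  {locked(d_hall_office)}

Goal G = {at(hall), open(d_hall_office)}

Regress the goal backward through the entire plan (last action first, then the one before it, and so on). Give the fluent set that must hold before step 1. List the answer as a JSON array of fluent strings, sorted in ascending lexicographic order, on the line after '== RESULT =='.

Work backward from the goal:
  through step 3 (unlock(d_hall_office)): drop {open(d_hall_office)}, keep {at(hall)}, require {have(k1), locked(d_hall_office)}
    → {at(hall), have(k1), locked(d_hall_office)}
  through step 2 (move(bay,hall)): drop {at(hall)}, keep {have(k1), locked(d_hall_office)}, require {at(bay), open(d_hall_bay)}
    → {at(bay), have(k1), locked(d_hall_office), open(d_hall_bay)}
  through step 1 (move(hall,bay)): drop {at(bay)}, keep {have(k1), locked(d_hall_office), open(d_hall_bay)}, require {at(hall), open(d_hall_bay)}
    → {at(hall), have(k1), locked(d_hall_office), open(d_hall_bay)}

== RESULT ==
["at(hall)", "have(k1)", "locked(d_hall_office)", "open(d_hall_bay)"]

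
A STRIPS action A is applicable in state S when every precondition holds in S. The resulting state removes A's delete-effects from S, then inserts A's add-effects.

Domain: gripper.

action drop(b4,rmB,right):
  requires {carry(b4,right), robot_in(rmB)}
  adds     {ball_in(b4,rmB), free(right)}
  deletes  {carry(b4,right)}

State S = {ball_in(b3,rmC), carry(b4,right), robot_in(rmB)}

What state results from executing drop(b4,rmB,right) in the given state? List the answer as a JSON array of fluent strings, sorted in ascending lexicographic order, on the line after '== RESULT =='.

Progress:
  pre ⊆ S: {carry(b4,right), robot_in(rmB)} ⊆ S  — applicable
  S \ del = {ball_in(b3,rmC), robot_in(rmB)}
  ∪ add   = {ball_in(b3,rmC), ball_in(b4,rmB), free(right), robot_in(rmB)}

== RESULT ==
["ball_in(b3,rmC)", "ball_in(b4,rmB)", "free(right)", "robot_in(rmB)"]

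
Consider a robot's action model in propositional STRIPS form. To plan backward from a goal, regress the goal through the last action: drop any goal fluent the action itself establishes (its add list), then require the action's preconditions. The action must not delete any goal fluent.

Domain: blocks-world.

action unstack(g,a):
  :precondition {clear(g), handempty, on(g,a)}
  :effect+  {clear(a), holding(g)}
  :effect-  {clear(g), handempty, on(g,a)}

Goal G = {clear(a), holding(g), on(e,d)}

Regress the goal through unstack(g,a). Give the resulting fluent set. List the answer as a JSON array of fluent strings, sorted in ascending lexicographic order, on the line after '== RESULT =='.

Regress:
  G ∩ del = {}  (empty — regression defined)
  G \ add = {clear(a), holding(g), on(e,d)} \ {clear(a), holding(g)} = {on(e,d)}
  ∪ pre   = {on(e,d)} ∪ {clear(g), handempty, on(g,a)}
          = {clear(g), handempty, on(e,d), on(g,a)}

== RESULT ==
["clear(g)", "handempty", "on(e,d)", "on(g,a)"]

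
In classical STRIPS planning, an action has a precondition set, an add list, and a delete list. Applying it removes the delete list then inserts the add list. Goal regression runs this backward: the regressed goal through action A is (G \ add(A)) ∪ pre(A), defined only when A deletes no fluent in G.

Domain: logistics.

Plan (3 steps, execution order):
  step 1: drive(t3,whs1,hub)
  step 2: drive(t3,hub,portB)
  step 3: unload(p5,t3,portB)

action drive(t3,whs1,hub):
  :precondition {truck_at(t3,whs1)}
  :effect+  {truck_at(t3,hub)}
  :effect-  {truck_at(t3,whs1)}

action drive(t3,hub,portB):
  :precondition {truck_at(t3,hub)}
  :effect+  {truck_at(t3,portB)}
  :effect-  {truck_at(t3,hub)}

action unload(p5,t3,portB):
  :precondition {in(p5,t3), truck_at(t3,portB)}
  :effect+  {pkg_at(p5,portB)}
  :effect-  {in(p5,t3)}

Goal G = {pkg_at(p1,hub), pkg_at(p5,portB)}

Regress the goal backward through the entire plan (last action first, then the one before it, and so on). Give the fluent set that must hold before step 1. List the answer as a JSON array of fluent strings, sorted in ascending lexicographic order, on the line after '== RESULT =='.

Regress step by step:
  through step 3 (unload(p5,t3,portB)): drop {pkg_at(p5,portB)}, keep {pkg_at(p1,hub)}, require {in(p5,t3), truck_at(t3,portB)}
    → {in(p5,t3), pkg_at(p1,hub), truck_at(t3,portB)}
  through step 2 (drive(t3,hub,portB)): drop {truck_at(t3,portB)}, keep {in(p5,t3), pkg_at(p1,hub)}, require {truck_at(t3,hub)}
    → {in(p5,t3), pkg_at(p1,hub), truck_at(t3,hub)}
  through step 1 (drive(t3,whs1,hub)): drop {truck_at(t3,hub)}, keep {in(p5,t3), pkg_at(p1,hub)}, require {truck_at(t3,whs1)}
    → {in(p5,t3), pkg_at(p1,hub), truck_at(t3,whs1)}

== RESULT ==
["in(p5,t3)", "pkg_at(p1,hub)", "truck_at(t3,whs1)"]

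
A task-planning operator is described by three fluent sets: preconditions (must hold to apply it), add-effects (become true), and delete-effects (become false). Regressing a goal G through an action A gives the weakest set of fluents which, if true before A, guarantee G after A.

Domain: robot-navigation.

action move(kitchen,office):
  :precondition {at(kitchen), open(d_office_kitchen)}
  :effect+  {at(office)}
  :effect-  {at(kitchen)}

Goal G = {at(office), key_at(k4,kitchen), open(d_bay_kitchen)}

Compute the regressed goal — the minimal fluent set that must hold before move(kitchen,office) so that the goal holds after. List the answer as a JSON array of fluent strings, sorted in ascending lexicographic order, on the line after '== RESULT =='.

Compute (G \ add) ∪ pre:
  G ∩ del = {}  (empty — regression defined)
  G \ add = {at(office), key_at(k4,kitchen), open(d_bay_kitchen)} \ {at(office)} = {key_at(k4,kitchen), open(d_bay_kitchen)}
  ∪ pre   = {key_at(k4,kitchen), open(d_bay_kitchen)} ∪ {at(kitchen), open(d_office_kitchen)}
          = {at(kitchen), key_at(k4,kitchen), open(d_bay_kitchen), open(d_office_kitchen)}

== RESULT ==
["at(kitchen)", "key_at(k4,kitchen)", "open(d_bay_kitchen)", "open(d_office_kitchen)"]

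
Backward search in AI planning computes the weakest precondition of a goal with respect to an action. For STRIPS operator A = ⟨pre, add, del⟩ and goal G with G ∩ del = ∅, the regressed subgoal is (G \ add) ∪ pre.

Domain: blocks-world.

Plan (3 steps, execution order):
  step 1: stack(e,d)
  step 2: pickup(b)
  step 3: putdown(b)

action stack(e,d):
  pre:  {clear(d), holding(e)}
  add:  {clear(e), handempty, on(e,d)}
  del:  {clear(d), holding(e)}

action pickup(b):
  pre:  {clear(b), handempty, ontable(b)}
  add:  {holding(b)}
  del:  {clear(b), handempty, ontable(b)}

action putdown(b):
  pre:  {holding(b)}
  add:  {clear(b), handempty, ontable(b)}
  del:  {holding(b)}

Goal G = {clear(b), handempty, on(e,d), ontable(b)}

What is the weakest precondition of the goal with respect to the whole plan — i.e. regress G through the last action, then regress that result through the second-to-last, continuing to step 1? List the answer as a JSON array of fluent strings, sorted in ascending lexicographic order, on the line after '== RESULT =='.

Regress step by step:
  through step 3 (putdown(b)): drop {clear(b), handempty, ontable(b)}, keep {on(e,d)}, require {holding(b)}
    → {holding(b), on(e,d)}
  through step 2 (pickup(b)): drop {holding(b)}, keep {on(e,d)}, require {clear(b), handempty, ontable(b)}
    → {clear(b), handempty, on(e,d), ontable(b)}
  through step 1 (stack(e,d)): drop {handempty, on(e,d)}, keep {clear(b), ontable(b)}, require {clear(d), holding(e)}
    → {clear(b), clear(d), holding(e), ontable(b)}

== RESULT ==
["clear(b)", "clear(d)", "holding(e)", "ontable(b)"]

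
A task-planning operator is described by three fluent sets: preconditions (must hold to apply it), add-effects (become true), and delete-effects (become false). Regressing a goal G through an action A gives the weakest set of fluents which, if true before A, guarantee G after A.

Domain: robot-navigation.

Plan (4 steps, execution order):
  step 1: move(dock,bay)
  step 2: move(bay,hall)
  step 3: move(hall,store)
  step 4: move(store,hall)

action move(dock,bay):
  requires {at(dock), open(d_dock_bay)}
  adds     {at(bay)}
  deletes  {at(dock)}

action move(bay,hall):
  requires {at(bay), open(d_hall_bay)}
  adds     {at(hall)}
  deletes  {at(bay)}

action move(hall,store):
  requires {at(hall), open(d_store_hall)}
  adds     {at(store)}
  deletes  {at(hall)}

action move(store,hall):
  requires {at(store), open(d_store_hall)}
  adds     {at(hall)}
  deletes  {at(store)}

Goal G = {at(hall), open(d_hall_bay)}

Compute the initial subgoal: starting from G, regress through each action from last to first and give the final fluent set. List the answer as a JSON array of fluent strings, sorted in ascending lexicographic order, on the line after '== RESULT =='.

Work backward from the goal:
  through step 4 (move(store,hall)): drop {at(hall)}, keep {open(d_hall_bay)}, require {at(store), open(d_store_hall)}
    → {at(store), open(d_hall_bay), open(d_store_hall)}
  through step 3 (move(hall,store)): drop {at(store)}, keep {open(d_hall_bay), open(d_store_hall)}, require {at(hall), open(d_store_hall)}
    → {at(hall), open(d_hall_bay), open(d_store_hall)}
  through step 2 (move(bay,hall)): drop {at(hall)}, keep {open(d_hall_bay), open(d_store_hall)}, require {at(bay), open(d_hall_bay)}
    → {at(bay), open(d_hall_bay), open(d_store_hall)}
  through step 1 (move(dock,bay)): drop {at(bay)}, keep {open(d_hall_bay), open(d_store_hall)}, require {at(dock), open(d_dock_bay)}
    → {at(dock), open(d_dock_bay), open(d_hall_bay), open(d_store_hall)}

== RESULT ==
["at(dock)", "open(d_dock_bay)", "open(d_hall_bay)", "open(d_store_hall)"]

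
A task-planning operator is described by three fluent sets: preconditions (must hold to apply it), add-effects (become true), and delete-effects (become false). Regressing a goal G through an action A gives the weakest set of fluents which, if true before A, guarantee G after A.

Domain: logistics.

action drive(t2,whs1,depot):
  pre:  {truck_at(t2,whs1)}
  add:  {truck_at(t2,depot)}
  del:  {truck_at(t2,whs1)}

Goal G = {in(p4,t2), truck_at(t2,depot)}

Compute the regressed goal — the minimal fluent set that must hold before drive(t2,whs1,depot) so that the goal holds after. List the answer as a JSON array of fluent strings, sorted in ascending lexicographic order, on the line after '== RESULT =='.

Compute (G \ add) ∪ pre:
  G ∩ del = {}  (empty — regression defined)
  G \ add = {in(p4,t2), truck_at(t2,depot)} \ {truck_at(t2,depot)} = {in(p4,t2)}
  ∪ pre   = {in(p4,t2)} ∪ {truck_at(t2,whs1)}
          = {in(p4,t2), truck_at(t2,whs1)}

== RESULT ==
["in(p4,t2)", "truck_at(t2,whs1)"]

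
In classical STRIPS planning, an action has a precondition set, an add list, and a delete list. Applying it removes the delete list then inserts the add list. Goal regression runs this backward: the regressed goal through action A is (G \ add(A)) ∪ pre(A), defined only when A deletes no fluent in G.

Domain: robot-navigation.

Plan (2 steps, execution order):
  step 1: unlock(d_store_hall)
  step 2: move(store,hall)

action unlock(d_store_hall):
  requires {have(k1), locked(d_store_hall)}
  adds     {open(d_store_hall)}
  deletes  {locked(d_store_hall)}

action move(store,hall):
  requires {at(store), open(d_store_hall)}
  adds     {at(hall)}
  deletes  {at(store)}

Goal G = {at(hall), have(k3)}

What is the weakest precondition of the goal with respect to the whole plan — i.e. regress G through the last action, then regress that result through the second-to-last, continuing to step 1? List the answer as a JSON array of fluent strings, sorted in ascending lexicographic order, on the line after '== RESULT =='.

Regress step by step:
  through step 2 (move(store,hall)): drop {at(hall)}, keep {have(k3)}, require {at(store), open(d_store_hall)}
    → {at(store), have(k3), open(d_store_hall)}
  through step 1 (unlock(d_store_hall)): drop {open(d_store_hall)}, keep {at(store), have(k3)}, require {have(k1), locked(d_store_hall)}
    → {at(store), have(k1), have(k3), locked(d_store_hall)}

== RESULT ==
["at(store)", "have(k1)", "have(k3)", "locked(d_store_hall)"]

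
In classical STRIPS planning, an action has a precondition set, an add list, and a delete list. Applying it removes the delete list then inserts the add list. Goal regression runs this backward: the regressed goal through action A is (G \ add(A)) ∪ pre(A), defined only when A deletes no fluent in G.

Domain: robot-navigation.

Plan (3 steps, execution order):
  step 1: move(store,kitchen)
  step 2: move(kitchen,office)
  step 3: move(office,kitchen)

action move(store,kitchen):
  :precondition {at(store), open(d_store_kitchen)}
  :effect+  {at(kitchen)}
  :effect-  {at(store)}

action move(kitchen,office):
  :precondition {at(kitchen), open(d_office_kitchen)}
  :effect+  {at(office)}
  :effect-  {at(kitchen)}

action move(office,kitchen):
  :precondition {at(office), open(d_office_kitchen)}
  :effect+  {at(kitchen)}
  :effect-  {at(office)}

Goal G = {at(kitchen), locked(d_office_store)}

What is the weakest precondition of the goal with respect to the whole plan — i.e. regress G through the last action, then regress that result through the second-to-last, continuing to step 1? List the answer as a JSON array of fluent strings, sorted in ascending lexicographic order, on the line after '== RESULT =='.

Regress step by step:
  through step 3 (move(office,kitchen)): drop {at(kitchen)}, keep {locked(d_office_store)}, require {at(office), open(d_office_kitchen)}
    → {at(office), locked(d_office_store), open(d_office_kitchen)}
  through step 2 (move(kitchen,office)): drop {at(office)}, keep {locked(d_office_store), open(d_office_kitchen)}, require {at(kitchen), open(d_office_kitchen)}
    → {at(kitchen), locked(d_office_store), open(d_office_kitchen)}
  through step 1 (move(store,kitchen)): drop {at(kitchen)}, keep {locked(d_office_store), open(d_office_kitchen)}, require {at(store), open(d_store_kitchen)}
    → {at(store), locked(d_office_store), open(d_office_kitchen), open(d_store_kitchen)}

== RESULT ==
["at(store)", "locked(d_office_store)", "open(d_office_kitchen)", "open(d_store_kitchen)"]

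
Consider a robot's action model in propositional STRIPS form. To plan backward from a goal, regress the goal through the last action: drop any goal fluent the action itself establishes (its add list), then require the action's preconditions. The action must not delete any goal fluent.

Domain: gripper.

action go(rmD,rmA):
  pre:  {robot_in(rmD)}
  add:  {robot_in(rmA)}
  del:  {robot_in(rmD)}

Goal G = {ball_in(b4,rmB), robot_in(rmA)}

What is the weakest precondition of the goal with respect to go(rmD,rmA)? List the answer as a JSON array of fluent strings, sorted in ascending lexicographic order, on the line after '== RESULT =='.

Compute (G \ add) ∪ pre:
  G ∩ del = {}  (empty — regression defined)
  G \ add = {ball_in(b4,rmB), robot_in(rmA)} \ {robot_in(rmA)} = {ball_in(b4,rmB)}
  ∪ pre   = {ball_in(b4,rmB)} ∪ {robot_in(rmD)}
          = {ball_in(b4,rmB), robot_in(rmD)}

== RESULT ==
["ball_in(b4,rmB)", "robot_in(rmD)"]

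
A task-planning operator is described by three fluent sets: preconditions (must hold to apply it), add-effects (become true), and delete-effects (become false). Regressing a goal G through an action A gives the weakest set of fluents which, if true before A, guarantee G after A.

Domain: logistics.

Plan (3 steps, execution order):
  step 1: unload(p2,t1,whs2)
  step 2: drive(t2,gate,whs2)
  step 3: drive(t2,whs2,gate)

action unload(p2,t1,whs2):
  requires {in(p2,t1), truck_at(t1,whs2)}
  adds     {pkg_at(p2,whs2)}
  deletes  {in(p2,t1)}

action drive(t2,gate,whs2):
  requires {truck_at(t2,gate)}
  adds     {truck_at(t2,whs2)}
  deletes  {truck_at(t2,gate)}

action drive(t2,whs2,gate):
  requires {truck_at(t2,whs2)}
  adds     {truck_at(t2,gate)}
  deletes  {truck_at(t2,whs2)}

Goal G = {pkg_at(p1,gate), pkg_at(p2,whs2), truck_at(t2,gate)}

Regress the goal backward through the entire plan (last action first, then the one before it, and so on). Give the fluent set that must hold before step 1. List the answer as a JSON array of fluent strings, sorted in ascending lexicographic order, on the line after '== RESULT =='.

Work backward from the goal:
  through step 3 (drive(t2,whs2,gate)): drop {truck_at(t2,gate)}, keep {pkg_at(p1,gate), pkg_at(p2,whs2)}, require {truck_at(t2,whs2)}
    → {pkg_at(p1,gate), pkg_at(p2,whs2), truck_at(t2,whs2)}
  through step 2 (drive(t2,gate,whs2)): drop {truck_at(t2,whs2)}, keep {pkg_at(p1,gate), pkg_at(p2,whs2)}, require {truck_at(t2,gate)}
    → {pkg_at(p1,gate), pkg_at(p2,whs2), truck_at(t2,gate)}
  through step 1 (unload(p2,t1,whs2)): drop {pkg_at(p2,whs2)}, keep {pkg_at(p1,gate), truck_at(t2,gate)}, require {in(p2,t1), truck_at(t1,whs2)}
    → {in(p2,t1), pkg_at(p1,gate), truck_at(t1,whs2), truck_at(t2,gate)}

== RESULT ==
["in(p2,t1)", "pkg_at(p1,gate)", "truck_at(t1,whs2)", "truck_at(t2,gate)"]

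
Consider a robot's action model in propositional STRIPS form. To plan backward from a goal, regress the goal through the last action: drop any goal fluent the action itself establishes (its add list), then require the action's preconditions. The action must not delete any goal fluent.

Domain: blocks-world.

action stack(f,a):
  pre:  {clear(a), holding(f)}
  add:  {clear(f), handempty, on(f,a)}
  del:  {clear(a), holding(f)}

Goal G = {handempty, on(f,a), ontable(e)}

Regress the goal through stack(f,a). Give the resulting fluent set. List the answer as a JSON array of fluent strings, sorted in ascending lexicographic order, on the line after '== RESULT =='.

Regress:
  G ∩ del = {}  (empty — regression defined)
  G \ add = {handempty, on(f,a), ontable(e)} \ {clear(f), handempty, on(f,a)} = {ontable(e)}
  ∪ pre   = {ontable(e)} ∪ {clear(a), holding(f)}
          = {clear(a), holding(f), ontable(e)}

== RESULT ==
["clear(a)", "holding(f)", "ontable(e)"]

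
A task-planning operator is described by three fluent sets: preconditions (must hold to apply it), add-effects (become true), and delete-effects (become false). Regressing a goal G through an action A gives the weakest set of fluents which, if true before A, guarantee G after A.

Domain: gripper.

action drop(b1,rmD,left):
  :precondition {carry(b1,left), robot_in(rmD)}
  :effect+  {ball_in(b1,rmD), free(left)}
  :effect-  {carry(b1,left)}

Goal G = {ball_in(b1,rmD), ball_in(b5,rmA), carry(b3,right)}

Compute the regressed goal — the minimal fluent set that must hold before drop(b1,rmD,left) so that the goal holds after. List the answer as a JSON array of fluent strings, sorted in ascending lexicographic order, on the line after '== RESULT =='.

Regress:
  G ∩ del = {}  (empty — regression defined)
  G \ add = {ball_in(b1,rmD), ball_in(b5,rmA), carry(b3,right)} \ {ball_in(b1,rmD), free(left)} = {ball_in(b5,rmA), carry(b3,right)}
  ∪ pre   = {ball_in(b5,rmA), carry(b3,right)} ∪ {carry(b1,left), robot_in(rmD)}
          = {ball_in(b5,rmA), carry(b1,left), carry(b3,right), robot_in(rmD)}

== RESULT ==
["ball_in(b5,rmA)", "carry(b1,left)", "carry(b3,right)", "robot_in(rmD)"]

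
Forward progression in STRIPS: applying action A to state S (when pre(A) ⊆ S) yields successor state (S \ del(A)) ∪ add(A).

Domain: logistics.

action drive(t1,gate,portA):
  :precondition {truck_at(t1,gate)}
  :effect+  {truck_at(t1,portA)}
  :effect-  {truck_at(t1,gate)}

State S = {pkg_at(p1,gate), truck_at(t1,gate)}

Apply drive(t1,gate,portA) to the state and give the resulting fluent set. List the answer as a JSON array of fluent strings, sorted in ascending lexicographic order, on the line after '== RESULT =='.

Compute (S \ del) ∪ add:
  pre ⊆ S: {truck_at(t1,gate)} ⊆ S  — applicable
  S \ del = {pkg_at(p1,gate)}
  ∪ add   = {pkg_at(p1,gate), truck_at(t1,portA)}

== RESULT ==
["pkg_at(p1,gate)", "truck_at(t1,portA)"]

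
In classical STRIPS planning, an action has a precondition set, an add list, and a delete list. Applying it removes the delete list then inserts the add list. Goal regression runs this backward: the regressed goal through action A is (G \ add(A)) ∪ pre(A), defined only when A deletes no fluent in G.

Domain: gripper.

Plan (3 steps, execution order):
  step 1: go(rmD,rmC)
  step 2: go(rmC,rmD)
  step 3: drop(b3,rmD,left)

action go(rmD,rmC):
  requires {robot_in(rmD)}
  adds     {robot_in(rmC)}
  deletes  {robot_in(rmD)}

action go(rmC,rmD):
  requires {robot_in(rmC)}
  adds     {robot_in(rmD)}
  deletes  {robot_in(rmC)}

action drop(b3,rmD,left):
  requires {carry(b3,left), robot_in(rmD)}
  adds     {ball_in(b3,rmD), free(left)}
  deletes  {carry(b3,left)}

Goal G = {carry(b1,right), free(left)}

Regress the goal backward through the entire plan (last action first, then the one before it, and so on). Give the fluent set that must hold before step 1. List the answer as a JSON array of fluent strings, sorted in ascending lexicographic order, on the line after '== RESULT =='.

Work backward from the goal:
  through step 3 (drop(b3,rmD,left)): drop {free(left)}, keep {carry(b1,right)}, require {carry(b3,left), robot_in(rmD)}
    → {carry(b1,right), carry(b3,left), robot_in(rmD)}
  through step 2 (go(rmC,rmD)): drop {robot_in(rmD)}, keep {carry(b1,right), carry(b3,left)}, require {robot_in(rmC)}
    → {carry(b1,right), carry(b3,left), robot_in(rmC)}
  through step 1 (go(rmD,rmC)): drop {robot_in(rmC)}, keep {carry(b1,right), carry(b3,left)}, require {robot_in(rmD)}
    → {carry(b1,right), carry(b3,left), robot_in(rmD)}

== RESULT ==
["carry(b1,right)", "carry(b3,left)", "robot_in(rmD)"]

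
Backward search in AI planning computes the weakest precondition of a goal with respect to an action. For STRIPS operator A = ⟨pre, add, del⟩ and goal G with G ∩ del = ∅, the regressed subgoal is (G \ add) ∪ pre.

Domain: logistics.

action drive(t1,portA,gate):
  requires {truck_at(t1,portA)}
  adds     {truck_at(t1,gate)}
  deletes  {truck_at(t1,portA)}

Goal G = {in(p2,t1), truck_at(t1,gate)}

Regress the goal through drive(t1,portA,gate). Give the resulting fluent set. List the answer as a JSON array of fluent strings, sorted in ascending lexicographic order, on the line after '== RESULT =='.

Compute (G \ add) ∪ pre:
  G ∩ del = {}  (empty — regression defined)
  G \ add = {in(p2,t1), truck_at(t1,gate)} \ {truck_at(t1,gate)} = {in(p2,t1)}
  ∪ pre   = {in(p2,t1)} ∪ {truck_at(t1,portA)}
          = {in(p2,t1), truck_at(t1,portA)}

== RESULT ==
["in(p2,t1)", "truck_at(t1,portA)"]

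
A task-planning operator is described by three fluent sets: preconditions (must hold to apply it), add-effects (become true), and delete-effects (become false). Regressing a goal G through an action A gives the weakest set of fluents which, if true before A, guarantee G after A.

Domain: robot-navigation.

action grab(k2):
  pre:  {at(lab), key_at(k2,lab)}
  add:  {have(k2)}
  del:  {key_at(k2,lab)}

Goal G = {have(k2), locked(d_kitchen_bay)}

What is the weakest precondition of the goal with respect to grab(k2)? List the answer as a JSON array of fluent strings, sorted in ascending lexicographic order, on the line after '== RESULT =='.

Regress:
  G ∩ del = {}  (empty — regression defined)
  G \ add = {have(k2), locked(d_kitchen_bay)} \ {have(k2)} = {locked(d_kitchen_bay)}
  ∪ pre   = {locked(d_kitchen_bay)} ∪ {at(lab), key_at(k2,lab)}
          = {at(lab), key_at(k2,lab), locked(d_kitchen_bay)}

== RESULT ==
["at(lab)", "key_at(k2,lab)", "locked(d_kitchen_bay)"]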